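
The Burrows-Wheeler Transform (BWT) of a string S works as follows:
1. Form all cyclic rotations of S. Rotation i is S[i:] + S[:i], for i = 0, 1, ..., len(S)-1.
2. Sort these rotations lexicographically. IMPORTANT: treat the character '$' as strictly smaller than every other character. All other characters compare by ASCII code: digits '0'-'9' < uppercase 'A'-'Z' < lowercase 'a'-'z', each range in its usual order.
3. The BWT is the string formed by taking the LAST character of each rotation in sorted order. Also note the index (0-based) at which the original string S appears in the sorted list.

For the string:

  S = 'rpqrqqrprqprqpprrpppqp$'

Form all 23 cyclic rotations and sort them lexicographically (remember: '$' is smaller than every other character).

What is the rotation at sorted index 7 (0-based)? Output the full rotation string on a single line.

All 23 rotations (rotation i = S[i:]+S[:i]):
  rot[0] = rpqrqqrprqprqpprrpppqp$
  rot[1] = pqrqqrprqprqpprrpppqp$r
  rot[2] = qrqqrprqprqpprrpppqp$rp
  rot[3] = rqqrprqprqpprrpppqp$rpq
  rot[4] = qqrprqprqpprrpppqp$rpqr
  rot[5] = qrprqprqpprrpppqp$rpqrq
  rot[6] = rprqprqpprrpppqp$rpqrqq
  rot[7] = prqprqpprrpppqp$rpqrqqr
  rot[8] = rqprqpprrpppqp$rpqrqqrp
  rot[9] = qprqpprrpppqp$rpqrqqrpr
  rot[10] = prqpprrpppqp$rpqrqqrprq
  rot[11] = rqpprrpppqp$rpqrqqrprqp
  rot[12] = qpprrpppqp$rpqrqqrprqpr
  rot[13] = pprrpppqp$rpqrqqrprqprq
  rot[14] = prrpppqp$rpqrqqrprqprqp
  rot[15] = rrpppqp$rpqrqqrprqprqpp
  rot[16] = rpppqp$rpqrqqrprqprqppr
  rot[17] = pppqp$rpqrqqrprqprqpprr
  rot[18] = ppqp$rpqrqqrprqprqpprrp
  rot[19] = pqp$rpqrqqrprqprqpprrpp
  rot[20] = qp$rpqrqqrprqprqpprrppp
  rot[21] = p$rpqrqqrprqprqpprrpppq
  rot[22] = $rpqrqqrprqprqpprrpppqp
Sorted (with $ < everything):
  sorted[0] = $rpqrqqrprqprqpprrpppqp
  sorted[1] = p$rpqrqqrprqprqpprrpppq
  sorted[2] = pppqp$rpqrqqrprqprqpprr
  sorted[3] = ppqp$rpqrqqrprqprqpprrp
  sorted[4] = pprrpppqp$rpqrqqrprqprq
  sorted[5] = pqp$rpqrqqrprqprqpprrpp
  sorted[6] = pqrqqrprqprqpprrpppqp$r
  sorted[7] = prqpprrpppqp$rpqrqqrprq
  sorted[8] = prqprqpprrpppqp$rpqrqqr
  sorted[9] = prrpppqp$rpqrqqrprqprqp
  sorted[10] = qp$rpqrqqrprqprqpprrppp
  sorted[11] = qpprrpppqp$rpqrqqrprqpr
  sorted[12] = qprqpprrpppqp$rpqrqqrpr
  sorted[13] = qqrprqprqpprrpppqp$rpqr
  sorted[14] = qrprqprqpprrpppqp$rpqrq
  sorted[15] = qrqqrprqprqpprrpppqp$rp
  sorted[16] = rpppqp$rpqrqqrprqprqppr
  sorted[17] = rpqrqqrprqprqpprrpppqp$
  sorted[18] = rprqprqpprrpppqp$rpqrqq
  sorted[19] = rqpprrpppqp$rpqrqqrprqp
  sorted[20] = rqprqpprrpppqp$rpqrqqrp
  sorted[21] = rqqrprqprqpprrpppqp$rpq
  sorted[22] = rrpppqp$rpqrqqrprqprqpp
sorted[7] = prqpprrpppqp$rpqrqqrprq

Answer: prqpprrpppqp$rpqrqqrprq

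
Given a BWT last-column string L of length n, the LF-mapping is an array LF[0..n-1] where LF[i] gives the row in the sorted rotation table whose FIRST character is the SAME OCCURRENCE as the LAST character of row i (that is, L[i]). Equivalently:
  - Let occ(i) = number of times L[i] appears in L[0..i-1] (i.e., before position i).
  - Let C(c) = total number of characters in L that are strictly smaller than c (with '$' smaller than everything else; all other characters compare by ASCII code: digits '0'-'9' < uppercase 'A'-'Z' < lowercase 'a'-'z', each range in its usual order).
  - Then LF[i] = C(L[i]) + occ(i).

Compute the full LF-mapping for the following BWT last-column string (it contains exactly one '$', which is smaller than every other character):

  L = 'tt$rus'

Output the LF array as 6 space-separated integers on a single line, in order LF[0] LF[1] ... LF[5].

Answer: 3 4 0 1 5 2

Derivation:
Char counts: '$':1, 'r':1, 's':1, 't':2, 'u':1
C (first-col start): C('$')=0, C('r')=1, C('s')=2, C('t')=3, C('u')=5
L[0]='t': occ=0, LF[0]=C('t')+0=3+0=3
L[1]='t': occ=1, LF[1]=C('t')+1=3+1=4
L[2]='$': occ=0, LF[2]=C('$')+0=0+0=0
L[3]='r': occ=0, LF[3]=C('r')+0=1+0=1
L[4]='u': occ=0, LF[4]=C('u')+0=5+0=5
L[5]='s': occ=0, LF[5]=C('s')+0=2+0=2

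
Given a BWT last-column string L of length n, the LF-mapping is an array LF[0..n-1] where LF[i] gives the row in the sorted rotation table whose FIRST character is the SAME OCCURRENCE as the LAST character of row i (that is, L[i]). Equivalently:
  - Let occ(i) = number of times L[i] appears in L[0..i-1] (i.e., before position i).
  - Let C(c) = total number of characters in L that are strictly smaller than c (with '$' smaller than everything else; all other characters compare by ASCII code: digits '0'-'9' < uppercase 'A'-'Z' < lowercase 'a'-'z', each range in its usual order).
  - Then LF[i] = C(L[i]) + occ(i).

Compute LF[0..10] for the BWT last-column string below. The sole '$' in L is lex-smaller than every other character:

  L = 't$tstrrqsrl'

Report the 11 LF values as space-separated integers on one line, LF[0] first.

Char counts: '$':1, 'l':1, 'q':1, 'r':3, 's':2, 't':3
C (first-col start): C('$')=0, C('l')=1, C('q')=2, C('r')=3, C('s')=6, C('t')=8
L[0]='t': occ=0, LF[0]=C('t')+0=8+0=8
L[1]='$': occ=0, LF[1]=C('$')+0=0+0=0
L[2]='t': occ=1, LF[2]=C('t')+1=8+1=9
L[3]='s': occ=0, LF[3]=C('s')+0=6+0=6
L[4]='t': occ=2, LF[4]=C('t')+2=8+2=10
L[5]='r': occ=0, LF[5]=C('r')+0=3+0=3
L[6]='r': occ=1, LF[6]=C('r')+1=3+1=4
L[7]='q': occ=0, LF[7]=C('q')+0=2+0=2
L[8]='s': occ=1, LF[8]=C('s')+1=6+1=7
L[9]='r': occ=2, LF[9]=C('r')+2=3+2=5
L[10]='l': occ=0, LF[10]=C('l')+0=1+0=1

Answer: 8 0 9 6 10 3 4 2 7 5 1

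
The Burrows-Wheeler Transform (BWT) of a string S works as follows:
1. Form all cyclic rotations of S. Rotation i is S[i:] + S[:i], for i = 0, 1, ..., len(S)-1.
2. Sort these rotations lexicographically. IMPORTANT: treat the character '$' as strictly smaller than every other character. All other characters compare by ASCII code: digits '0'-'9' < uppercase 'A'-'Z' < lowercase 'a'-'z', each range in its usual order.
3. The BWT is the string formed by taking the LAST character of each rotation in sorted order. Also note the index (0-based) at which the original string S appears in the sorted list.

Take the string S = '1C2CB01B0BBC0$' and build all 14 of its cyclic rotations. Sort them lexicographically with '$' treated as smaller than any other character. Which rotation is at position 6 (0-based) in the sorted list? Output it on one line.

Answer: 2CB01B0BBC0$1C

Derivation:
All 14 rotations (rotation i = S[i:]+S[:i]):
  rot[0] = 1C2CB01B0BBC0$
  rot[1] = C2CB01B0BBC0$1
  rot[2] = 2CB01B0BBC0$1C
  rot[3] = CB01B0BBC0$1C2
  rot[4] = B01B0BBC0$1C2C
  rot[5] = 01B0BBC0$1C2CB
  rot[6] = 1B0BBC0$1C2CB0
  rot[7] = B0BBC0$1C2CB01
  rot[8] = 0BBC0$1C2CB01B
  rot[9] = BBC0$1C2CB01B0
  rot[10] = BC0$1C2CB01B0B
  rot[11] = C0$1C2CB01B0BB
  rot[12] = 0$1C2CB01B0BBC
  rot[13] = $1C2CB01B0BBC0
Sorted (with $ < everything):
  sorted[0] = $1C2CB01B0BBC0
  sorted[1] = 0$1C2CB01B0BBC
  sorted[2] = 01B0BBC0$1C2CB
  sorted[3] = 0BBC0$1C2CB01B
  sorted[4] = 1B0BBC0$1C2CB0
  sorted[5] = 1C2CB01B0BBC0$
  sorted[6] = 2CB01B0BBC0$1C
  sorted[7] = B01B0BBC0$1C2C
  sorted[8] = B0BBC0$1C2CB01
  sorted[9] = BBC0$1C2CB01B0
  sorted[10] = BC0$1C2CB01B0B
  sorted[11] = C0$1C2CB01B0BB
  sorted[12] = C2CB01B0BBC0$1
  sorted[13] = CB01B0BBC0$1C2
sorted[6] = 2CB01B0BBC0$1C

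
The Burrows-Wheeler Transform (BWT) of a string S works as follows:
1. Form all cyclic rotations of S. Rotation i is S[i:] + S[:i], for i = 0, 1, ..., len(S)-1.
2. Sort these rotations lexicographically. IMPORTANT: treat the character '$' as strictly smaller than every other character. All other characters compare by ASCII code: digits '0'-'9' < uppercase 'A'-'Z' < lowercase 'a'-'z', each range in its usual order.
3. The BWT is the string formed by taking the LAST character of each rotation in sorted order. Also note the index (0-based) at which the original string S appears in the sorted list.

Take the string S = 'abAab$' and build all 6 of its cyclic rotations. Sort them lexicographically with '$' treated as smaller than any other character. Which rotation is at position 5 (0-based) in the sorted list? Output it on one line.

Answer: bAab$a

Derivation:
All 6 rotations (rotation i = S[i:]+S[:i]):
  rot[0] = abAab$
  rot[1] = bAab$a
  rot[2] = Aab$ab
  rot[3] = ab$abA
  rot[4] = b$abAa
  rot[5] = $abAab
Sorted (with $ < everything):
  sorted[0] = $abAab
  sorted[1] = Aab$ab
  sorted[2] = ab$abA
  sorted[3] = abAab$
  sorted[4] = b$abAa
  sorted[5] = bAab$a
sorted[5] = bAab$a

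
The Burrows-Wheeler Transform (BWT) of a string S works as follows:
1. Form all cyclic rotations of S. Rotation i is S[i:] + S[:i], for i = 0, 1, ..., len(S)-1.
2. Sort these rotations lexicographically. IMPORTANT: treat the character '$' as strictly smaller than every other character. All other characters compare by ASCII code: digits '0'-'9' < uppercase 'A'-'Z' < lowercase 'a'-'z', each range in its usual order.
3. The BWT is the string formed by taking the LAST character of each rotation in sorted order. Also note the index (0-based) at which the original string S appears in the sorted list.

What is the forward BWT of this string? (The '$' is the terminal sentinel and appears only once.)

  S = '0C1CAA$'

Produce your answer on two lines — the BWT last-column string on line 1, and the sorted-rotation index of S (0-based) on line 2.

All 7 rotations (rotation i = S[i:]+S[:i]):
  rot[0] = 0C1CAA$
  rot[1] = C1CAA$0
  rot[2] = 1CAA$0C
  rot[3] = CAA$0C1
  rot[4] = AA$0C1C
  rot[5] = A$0C1CA
  rot[6] = $0C1CAA
Sorted (with $ < everything):
  sorted[0] = $0C1CAA  (last char: 'A')
  sorted[1] = 0C1CAA$  (last char: '$')
  sorted[2] = 1CAA$0C  (last char: 'C')
  sorted[3] = A$0C1CA  (last char: 'A')
  sorted[4] = AA$0C1C  (last char: 'C')
  sorted[5] = C1CAA$0  (last char: '0')
  sorted[6] = CAA$0C1  (last char: '1')
Last column: A$CAC01
Original string S is at sorted index 1

Answer: A$CAC01
1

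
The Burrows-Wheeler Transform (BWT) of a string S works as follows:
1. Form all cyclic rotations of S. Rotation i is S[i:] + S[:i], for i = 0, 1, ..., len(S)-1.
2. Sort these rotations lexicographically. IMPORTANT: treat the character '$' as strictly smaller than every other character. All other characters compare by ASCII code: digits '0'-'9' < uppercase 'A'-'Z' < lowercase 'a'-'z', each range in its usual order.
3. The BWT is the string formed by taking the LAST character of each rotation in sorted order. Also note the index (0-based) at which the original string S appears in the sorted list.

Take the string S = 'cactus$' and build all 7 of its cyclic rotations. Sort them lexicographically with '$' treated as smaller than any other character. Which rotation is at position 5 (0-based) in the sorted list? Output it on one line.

Answer: tus$cac

Derivation:
All 7 rotations (rotation i = S[i:]+S[:i]):
  rot[0] = cactus$
  rot[1] = actus$c
  rot[2] = ctus$ca
  rot[3] = tus$cac
  rot[4] = us$cact
  rot[5] = s$cactu
  rot[6] = $cactus
Sorted (with $ < everything):
  sorted[0] = $cactus
  sorted[1] = actus$c
  sorted[2] = cactus$
  sorted[3] = ctus$ca
  sorted[4] = s$cactu
  sorted[5] = tus$cac
  sorted[6] = us$cact
sorted[5] = tus$cac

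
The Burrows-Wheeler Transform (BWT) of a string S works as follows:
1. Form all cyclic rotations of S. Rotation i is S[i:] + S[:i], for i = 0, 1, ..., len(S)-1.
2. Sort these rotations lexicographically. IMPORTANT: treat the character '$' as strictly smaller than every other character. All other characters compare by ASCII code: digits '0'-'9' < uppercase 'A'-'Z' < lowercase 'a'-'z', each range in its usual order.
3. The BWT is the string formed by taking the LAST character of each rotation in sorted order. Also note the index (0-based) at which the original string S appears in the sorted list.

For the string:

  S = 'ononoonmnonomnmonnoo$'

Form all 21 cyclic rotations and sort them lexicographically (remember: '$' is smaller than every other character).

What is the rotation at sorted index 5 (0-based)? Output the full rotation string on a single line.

All 21 rotations (rotation i = S[i:]+S[:i]):
  rot[0] = ononoonmnonomnmonnoo$
  rot[1] = nonoonmnonomnmonnoo$o
  rot[2] = onoonmnonomnmonnoo$on
  rot[3] = noonmnonomnmonnoo$ono
  rot[4] = oonmnonomnmonnoo$onon
  rot[5] = onmnonomnmonnoo$onono
  rot[6] = nmnonomnmonnoo$ononoo
  rot[7] = mnonomnmonnoo$ononoon
  rot[8] = nonomnmonnoo$ononoonm
  rot[9] = onomnmonnoo$ononoonmn
  rot[10] = nomnmonnoo$ononoonmno
  rot[11] = omnmonnoo$ononoonmnon
  rot[12] = mnmonnoo$ononoonmnono
  rot[13] = nmonnoo$ononoonmnonom
  rot[14] = monnoo$ononoonmnonomn
  rot[15] = onnoo$ononoonmnonomnm
  rot[16] = nnoo$ononoonmnonomnmo
  rot[17] = noo$ononoonmnonomnmon
  rot[18] = oo$ononoonmnonomnmonn
  rot[19] = o$ononoonmnonomnmonno
  rot[20] = $ononoonmnonomnmonnoo
Sorted (with $ < everything):
  sorted[0] = $ononoonmnonomnmonnoo
  sorted[1] = mnmonnoo$ononoonmnono
  sorted[2] = mnonomnmonnoo$ononoon
  sorted[3] = monnoo$ononoonmnonomn
  sorted[4] = nmnonomnmonnoo$ononoo
  sorted[5] = nmonnoo$ononoonmnonom
  sorted[6] = nnoo$ononoonmnonomnmo
  sorted[7] = nomnmonnoo$ononoonmno
  sorted[8] = nonomnmonnoo$ononoonm
  sorted[9] = nonoonmnonomnmonnoo$o
  sorted[10] = noo$ononoonmnonomnmon
  sorted[11] = noonmnonomnmonnoo$ono
  sorted[12] = o$ononoonmnonomnmonno
  sorted[13] = omnmonnoo$ononoonmnon
  sorted[14] = onmnonomnmonnoo$onono
  sorted[15] = onnoo$ononoonmnonomnm
  sorted[16] = onomnmonnoo$ononoonmn
  sorted[17] = ononoonmnonomnmonnoo$
  sorted[18] = onoonmnonomnmonnoo$on
  sorted[19] = oo$ononoonmnonomnmonn
  sorted[20] = oonmnonomnmonnoo$onon
sorted[5] = nmonnoo$ononoonmnonom

Answer: nmonnoo$ononoonmnonom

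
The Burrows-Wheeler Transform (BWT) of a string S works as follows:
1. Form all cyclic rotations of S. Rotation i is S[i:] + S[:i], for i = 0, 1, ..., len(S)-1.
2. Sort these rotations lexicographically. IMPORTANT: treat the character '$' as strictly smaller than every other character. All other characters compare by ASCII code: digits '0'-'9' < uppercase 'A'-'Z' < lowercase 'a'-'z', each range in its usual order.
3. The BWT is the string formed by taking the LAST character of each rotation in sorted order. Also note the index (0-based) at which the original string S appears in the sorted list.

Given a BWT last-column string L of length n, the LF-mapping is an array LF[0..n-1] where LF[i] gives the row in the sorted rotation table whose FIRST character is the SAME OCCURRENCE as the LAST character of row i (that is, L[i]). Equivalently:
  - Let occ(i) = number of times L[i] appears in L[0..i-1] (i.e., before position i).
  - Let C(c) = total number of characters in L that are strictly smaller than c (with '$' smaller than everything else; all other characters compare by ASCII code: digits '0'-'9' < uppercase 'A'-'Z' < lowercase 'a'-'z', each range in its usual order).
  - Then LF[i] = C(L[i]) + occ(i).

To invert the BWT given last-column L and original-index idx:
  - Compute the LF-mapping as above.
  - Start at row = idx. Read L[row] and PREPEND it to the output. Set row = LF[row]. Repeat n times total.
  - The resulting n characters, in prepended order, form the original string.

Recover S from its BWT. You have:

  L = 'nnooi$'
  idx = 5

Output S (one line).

LF mapping: 2 3 4 5 1 0
Walk LF starting at row 5, prepending L[row]:
  step 1: row=5, L[5]='$', prepend. Next row=LF[5]=0
  step 2: row=0, L[0]='n', prepend. Next row=LF[0]=2
  step 3: row=2, L[2]='o', prepend. Next row=LF[2]=4
  step 4: row=4, L[4]='i', prepend. Next row=LF[4]=1
  step 5: row=1, L[1]='n', prepend. Next row=LF[1]=3
  step 6: row=3, L[3]='o', prepend. Next row=LF[3]=5
Reversed output: onion$

Answer: onion$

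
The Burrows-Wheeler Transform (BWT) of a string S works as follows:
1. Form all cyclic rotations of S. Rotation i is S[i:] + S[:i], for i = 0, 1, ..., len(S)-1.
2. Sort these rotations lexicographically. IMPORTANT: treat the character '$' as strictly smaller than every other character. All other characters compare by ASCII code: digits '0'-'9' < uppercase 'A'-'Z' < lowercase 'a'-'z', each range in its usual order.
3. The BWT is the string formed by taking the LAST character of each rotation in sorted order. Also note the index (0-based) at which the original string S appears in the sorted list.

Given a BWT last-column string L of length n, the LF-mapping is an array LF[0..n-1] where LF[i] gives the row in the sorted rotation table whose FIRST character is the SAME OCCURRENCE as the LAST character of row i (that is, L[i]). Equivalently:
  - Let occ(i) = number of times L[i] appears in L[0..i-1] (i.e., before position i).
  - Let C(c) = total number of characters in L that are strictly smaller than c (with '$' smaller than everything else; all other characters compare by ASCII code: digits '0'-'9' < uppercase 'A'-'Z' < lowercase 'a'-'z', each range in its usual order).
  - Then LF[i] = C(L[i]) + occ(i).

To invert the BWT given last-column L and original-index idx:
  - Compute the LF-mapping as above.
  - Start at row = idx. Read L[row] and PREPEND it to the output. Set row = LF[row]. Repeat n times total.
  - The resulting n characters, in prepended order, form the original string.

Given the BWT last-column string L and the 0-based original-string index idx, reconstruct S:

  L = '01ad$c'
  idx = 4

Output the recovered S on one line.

Answer: cda10$

Derivation:
LF mapping: 1 2 3 5 0 4
Walk LF starting at row 4, prepending L[row]:
  step 1: row=4, L[4]='$', prepend. Next row=LF[4]=0
  step 2: row=0, L[0]='0', prepend. Next row=LF[0]=1
  step 3: row=1, L[1]='1', prepend. Next row=LF[1]=2
  step 4: row=2, L[2]='a', prepend. Next row=LF[2]=3
  step 5: row=3, L[3]='d', prepend. Next row=LF[3]=5
  step 6: row=5, L[5]='c', prepend. Next row=LF[5]=4
Reversed output: cda10$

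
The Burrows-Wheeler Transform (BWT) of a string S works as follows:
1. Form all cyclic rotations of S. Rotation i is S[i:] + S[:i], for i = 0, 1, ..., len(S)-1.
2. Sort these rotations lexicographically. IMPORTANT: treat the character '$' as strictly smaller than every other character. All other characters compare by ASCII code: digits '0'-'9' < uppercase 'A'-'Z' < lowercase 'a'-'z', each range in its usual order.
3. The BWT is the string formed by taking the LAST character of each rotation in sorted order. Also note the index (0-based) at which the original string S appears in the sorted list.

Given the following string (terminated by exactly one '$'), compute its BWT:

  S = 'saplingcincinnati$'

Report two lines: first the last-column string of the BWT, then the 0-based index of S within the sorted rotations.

All 18 rotations (rotation i = S[i:]+S[:i]):
  rot[0] = saplingcincinnati$
  rot[1] = aplingcincinnati$s
  rot[2] = plingcincinnati$sa
  rot[3] = lingcincinnati$sap
  rot[4] = ingcincinnati$sapl
  rot[5] = ngcincinnati$sapli
  rot[6] = gcincinnati$saplin
  rot[7] = cincinnati$sapling
  rot[8] = incinnati$saplingc
  rot[9] = ncinnati$saplingci
  rot[10] = cinnati$saplingcin
  rot[11] = innati$saplingcinc
  rot[12] = nnati$saplingcinci
  rot[13] = nati$saplingcincin
  rot[14] = ati$saplingcincinn
  rot[15] = ti$saplingcincinna
  rot[16] = i$saplingcincinnat
  rot[17] = $saplingcincinnati
Sorted (with $ < everything):
  sorted[0] = $saplingcincinnati  (last char: 'i')
  sorted[1] = aplingcincinnati$s  (last char: 's')
  sorted[2] = ati$saplingcincinn  (last char: 'n')
  sorted[3] = cincinnati$sapling  (last char: 'g')
  sorted[4] = cinnati$saplingcin  (last char: 'n')
  sorted[5] = gcincinnati$saplin  (last char: 'n')
  sorted[6] = i$saplingcincinnat  (last char: 't')
  sorted[7] = incinnati$saplingc  (last char: 'c')
  sorted[8] = ingcincinnati$sapl  (last char: 'l')
  sorted[9] = innati$saplingcinc  (last char: 'c')
  sorted[10] = lingcincinnati$sap  (last char: 'p')
  sorted[11] = nati$saplingcincin  (last char: 'n')
  sorted[12] = ncinnati$saplingci  (last char: 'i')
  sorted[13] = ngcincinnati$sapli  (last char: 'i')
  sorted[14] = nnati$saplingcinci  (last char: 'i')
  sorted[15] = plingcincinnati$sa  (last char: 'a')
  sorted[16] = saplingcincinnati$  (last char: '$')
  sorted[17] = ti$saplingcincinna  (last char: 'a')
Last column: isngnntclcpniiia$a
Original string S is at sorted index 16

Answer: isngnntclcpniiia$a
16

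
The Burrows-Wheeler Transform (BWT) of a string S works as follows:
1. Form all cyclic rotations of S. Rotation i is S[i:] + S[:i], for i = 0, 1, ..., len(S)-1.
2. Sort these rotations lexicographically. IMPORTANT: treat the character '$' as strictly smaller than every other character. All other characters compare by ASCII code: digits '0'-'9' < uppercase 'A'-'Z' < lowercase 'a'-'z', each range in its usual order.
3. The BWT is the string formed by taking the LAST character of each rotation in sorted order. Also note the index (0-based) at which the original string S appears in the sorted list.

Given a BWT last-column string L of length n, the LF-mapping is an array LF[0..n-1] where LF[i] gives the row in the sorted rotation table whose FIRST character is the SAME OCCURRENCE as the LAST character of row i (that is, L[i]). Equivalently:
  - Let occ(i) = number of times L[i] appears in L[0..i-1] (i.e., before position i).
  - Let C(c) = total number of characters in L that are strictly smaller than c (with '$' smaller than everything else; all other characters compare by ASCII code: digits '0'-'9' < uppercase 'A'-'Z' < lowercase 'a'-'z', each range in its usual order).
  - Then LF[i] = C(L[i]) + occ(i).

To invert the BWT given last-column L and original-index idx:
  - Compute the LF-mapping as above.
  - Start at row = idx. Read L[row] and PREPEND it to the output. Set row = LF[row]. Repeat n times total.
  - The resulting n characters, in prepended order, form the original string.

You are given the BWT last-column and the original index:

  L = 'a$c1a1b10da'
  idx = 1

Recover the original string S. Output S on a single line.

LF mapping: 5 0 9 2 6 3 8 4 1 10 7
Walk LF starting at row 1, prepending L[row]:
  step 1: row=1, L[1]='$', prepend. Next row=LF[1]=0
  step 2: row=0, L[0]='a', prepend. Next row=LF[0]=5
  step 3: row=5, L[5]='1', prepend. Next row=LF[5]=3
  step 4: row=3, L[3]='1', prepend. Next row=LF[3]=2
  step 5: row=2, L[2]='c', prepend. Next row=LF[2]=9
  step 6: row=9, L[9]='d', prepend. Next row=LF[9]=10
  step 7: row=10, L[10]='a', prepend. Next row=LF[10]=7
  step 8: row=7, L[7]='1', prepend. Next row=LF[7]=4
  step 9: row=4, L[4]='a', prepend. Next row=LF[4]=6
  step 10: row=6, L[6]='b', prepend. Next row=LF[6]=8
  step 11: row=8, L[8]='0', prepend. Next row=LF[8]=1
Reversed output: 0ba1adc11a$

Answer: 0ba1adc11a$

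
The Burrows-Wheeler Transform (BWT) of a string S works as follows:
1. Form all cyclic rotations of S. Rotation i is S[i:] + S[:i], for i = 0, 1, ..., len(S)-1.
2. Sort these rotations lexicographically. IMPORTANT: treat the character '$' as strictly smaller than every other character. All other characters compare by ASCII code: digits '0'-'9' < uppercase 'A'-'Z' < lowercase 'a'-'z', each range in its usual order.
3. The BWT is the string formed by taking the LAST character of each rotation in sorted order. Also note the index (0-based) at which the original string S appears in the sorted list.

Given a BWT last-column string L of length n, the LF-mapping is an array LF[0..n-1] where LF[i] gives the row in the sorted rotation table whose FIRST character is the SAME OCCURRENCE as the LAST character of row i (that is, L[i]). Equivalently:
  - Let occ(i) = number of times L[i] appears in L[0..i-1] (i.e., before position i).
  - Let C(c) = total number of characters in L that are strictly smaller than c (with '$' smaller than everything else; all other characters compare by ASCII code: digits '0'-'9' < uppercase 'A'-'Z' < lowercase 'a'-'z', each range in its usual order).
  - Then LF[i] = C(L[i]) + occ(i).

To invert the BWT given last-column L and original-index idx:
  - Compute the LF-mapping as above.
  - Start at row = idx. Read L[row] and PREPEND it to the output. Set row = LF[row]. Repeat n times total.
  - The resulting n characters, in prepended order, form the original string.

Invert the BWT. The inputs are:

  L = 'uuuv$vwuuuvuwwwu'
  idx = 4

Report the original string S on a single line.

LF mapping: 1 2 3 9 0 10 12 4 5 6 11 7 13 14 15 8
Walk LF starting at row 4, prepending L[row]:
  step 1: row=4, L[4]='$', prepend. Next row=LF[4]=0
  step 2: row=0, L[0]='u', prepend. Next row=LF[0]=1
  step 3: row=1, L[1]='u', prepend. Next row=LF[1]=2
  step 4: row=2, L[2]='u', prepend. Next row=LF[2]=3
  step 5: row=3, L[3]='v', prepend. Next row=LF[3]=9
  step 6: row=9, L[9]='u', prepend. Next row=LF[9]=6
  step 7: row=6, L[6]='w', prepend. Next row=LF[6]=12
  step 8: row=12, L[12]='w', prepend. Next row=LF[12]=13
  step 9: row=13, L[13]='w', prepend. Next row=LF[13]=14
  step 10: row=14, L[14]='w', prepend. Next row=LF[14]=15
  step 11: row=15, L[15]='u', prepend. Next row=LF[15]=8
  step 12: row=8, L[8]='u', prepend. Next row=LF[8]=5
  step 13: row=5, L[5]='v', prepend. Next row=LF[5]=10
  step 14: row=10, L[10]='v', prepend. Next row=LF[10]=11
  step 15: row=11, L[11]='u', prepend. Next row=LF[11]=7
  step 16: row=7, L[7]='u', prepend. Next row=LF[7]=4
Reversed output: uuvvuuwwwwuvuuu$

Answer: uuvvuuwwwwuvuuu$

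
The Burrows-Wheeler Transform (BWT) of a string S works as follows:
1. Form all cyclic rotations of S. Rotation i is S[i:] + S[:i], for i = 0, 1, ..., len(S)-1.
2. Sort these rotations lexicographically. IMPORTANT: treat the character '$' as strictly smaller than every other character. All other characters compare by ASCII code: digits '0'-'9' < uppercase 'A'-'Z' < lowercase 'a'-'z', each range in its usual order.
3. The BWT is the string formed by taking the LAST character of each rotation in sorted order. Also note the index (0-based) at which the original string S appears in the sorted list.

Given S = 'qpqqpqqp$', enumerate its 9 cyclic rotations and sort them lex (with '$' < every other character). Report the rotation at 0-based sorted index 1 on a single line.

Answer: p$qpqqpqq

Derivation:
All 9 rotations (rotation i = S[i:]+S[:i]):
  rot[0] = qpqqpqqp$
  rot[1] = pqqpqqp$q
  rot[2] = qqpqqp$qp
  rot[3] = qpqqp$qpq
  rot[4] = pqqp$qpqq
  rot[5] = qqp$qpqqp
  rot[6] = qp$qpqqpq
  rot[7] = p$qpqqpqq
  rot[8] = $qpqqpqqp
Sorted (with $ < everything):
  sorted[0] = $qpqqpqqp
  sorted[1] = p$qpqqpqq
  sorted[2] = pqqp$qpqq
  sorted[3] = pqqpqqp$q
  sorted[4] = qp$qpqqpq
  sorted[5] = qpqqp$qpq
  sorted[6] = qpqqpqqp$
  sorted[7] = qqp$qpqqp
  sorted[8] = qqpqqp$qp
sorted[1] = p$qpqqpqq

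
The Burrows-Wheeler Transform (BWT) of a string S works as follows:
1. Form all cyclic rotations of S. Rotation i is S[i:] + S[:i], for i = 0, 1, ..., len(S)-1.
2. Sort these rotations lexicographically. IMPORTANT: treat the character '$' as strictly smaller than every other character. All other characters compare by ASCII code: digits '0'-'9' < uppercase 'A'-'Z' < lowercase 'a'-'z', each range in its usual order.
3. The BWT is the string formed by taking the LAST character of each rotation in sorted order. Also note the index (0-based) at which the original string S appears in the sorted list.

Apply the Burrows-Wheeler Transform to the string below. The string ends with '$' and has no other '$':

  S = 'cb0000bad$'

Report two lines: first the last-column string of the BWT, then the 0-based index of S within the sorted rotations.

All 10 rotations (rotation i = S[i:]+S[:i]):
  rot[0] = cb0000bad$
  rot[1] = b0000bad$c
  rot[2] = 0000bad$cb
  rot[3] = 000bad$cb0
  rot[4] = 00bad$cb00
  rot[5] = 0bad$cb000
  rot[6] = bad$cb0000
  rot[7] = ad$cb0000b
  rot[8] = d$cb0000ba
  rot[9] = $cb0000bad
Sorted (with $ < everything):
  sorted[0] = $cb0000bad  (last char: 'd')
  sorted[1] = 0000bad$cb  (last char: 'b')
  sorted[2] = 000bad$cb0  (last char: '0')
  sorted[3] = 00bad$cb00  (last char: '0')
  sorted[4] = 0bad$cb000  (last char: '0')
  sorted[5] = ad$cb0000b  (last char: 'b')
  sorted[6] = b0000bad$c  (last char: 'c')
  sorted[7] = bad$cb0000  (last char: '0')
  sorted[8] = cb0000bad$  (last char: '$')
  sorted[9] = d$cb0000ba  (last char: 'a')
Last column: db000bc0$a
Original string S is at sorted index 8

Answer: db000bc0$a
8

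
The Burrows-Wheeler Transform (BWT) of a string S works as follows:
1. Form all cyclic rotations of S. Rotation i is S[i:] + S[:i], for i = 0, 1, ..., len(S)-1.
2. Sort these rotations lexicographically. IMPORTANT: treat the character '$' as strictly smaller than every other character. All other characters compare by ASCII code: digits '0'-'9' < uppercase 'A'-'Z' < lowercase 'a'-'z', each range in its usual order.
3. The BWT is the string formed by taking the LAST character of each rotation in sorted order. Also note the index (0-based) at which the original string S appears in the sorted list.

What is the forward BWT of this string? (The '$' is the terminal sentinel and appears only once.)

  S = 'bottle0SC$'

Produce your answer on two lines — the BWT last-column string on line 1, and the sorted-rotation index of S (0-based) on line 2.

All 10 rotations (rotation i = S[i:]+S[:i]):
  rot[0] = bottle0SC$
  rot[1] = ottle0SC$b
  rot[2] = ttle0SC$bo
  rot[3] = tle0SC$bot
  rot[4] = le0SC$bott
  rot[5] = e0SC$bottl
  rot[6] = 0SC$bottle
  rot[7] = SC$bottle0
  rot[8] = C$bottle0S
  rot[9] = $bottle0SC
Sorted (with $ < everything):
  sorted[0] = $bottle0SC  (last char: 'C')
  sorted[1] = 0SC$bottle  (last char: 'e')
  sorted[2] = C$bottle0S  (last char: 'S')
  sorted[3] = SC$bottle0  (last char: '0')
  sorted[4] = bottle0SC$  (last char: '$')
  sorted[5] = e0SC$bottl  (last char: 'l')
  sorted[6] = le0SC$bott  (last char: 't')
  sorted[7] = ottle0SC$b  (last char: 'b')
  sorted[8] = tle0SC$bot  (last char: 't')
  sorted[9] = ttle0SC$bo  (last char: 'o')
Last column: CeS0$ltbto
Original string S is at sorted index 4

Answer: CeS0$ltbto
4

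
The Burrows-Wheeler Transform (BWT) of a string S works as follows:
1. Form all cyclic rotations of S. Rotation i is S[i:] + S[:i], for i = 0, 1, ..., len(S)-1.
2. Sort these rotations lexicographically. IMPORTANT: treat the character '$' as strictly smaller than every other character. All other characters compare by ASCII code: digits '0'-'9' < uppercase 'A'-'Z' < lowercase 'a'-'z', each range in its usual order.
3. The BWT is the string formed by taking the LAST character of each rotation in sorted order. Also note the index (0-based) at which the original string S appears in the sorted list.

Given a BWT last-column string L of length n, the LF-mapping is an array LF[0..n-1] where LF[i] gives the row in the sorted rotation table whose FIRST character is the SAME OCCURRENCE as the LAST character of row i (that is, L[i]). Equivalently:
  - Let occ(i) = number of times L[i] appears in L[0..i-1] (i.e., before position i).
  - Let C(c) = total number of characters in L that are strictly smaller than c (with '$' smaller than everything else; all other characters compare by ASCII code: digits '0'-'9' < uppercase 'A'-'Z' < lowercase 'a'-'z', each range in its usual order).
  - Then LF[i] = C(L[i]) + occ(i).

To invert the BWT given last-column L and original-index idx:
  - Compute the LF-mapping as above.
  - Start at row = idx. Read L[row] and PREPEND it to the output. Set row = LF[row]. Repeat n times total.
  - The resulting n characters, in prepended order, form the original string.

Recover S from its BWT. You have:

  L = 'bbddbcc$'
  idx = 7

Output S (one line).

LF mapping: 1 2 6 7 3 4 5 0
Walk LF starting at row 7, prepending L[row]:
  step 1: row=7, L[7]='$', prepend. Next row=LF[7]=0
  step 2: row=0, L[0]='b', prepend. Next row=LF[0]=1
  step 3: row=1, L[1]='b', prepend. Next row=LF[1]=2
  step 4: row=2, L[2]='d', prepend. Next row=LF[2]=6
  step 5: row=6, L[6]='c', prepend. Next row=LF[6]=5
  step 6: row=5, L[5]='c', prepend. Next row=LF[5]=4
  step 7: row=4, L[4]='b', prepend. Next row=LF[4]=3
  step 8: row=3, L[3]='d', prepend. Next row=LF[3]=7
Reversed output: dbccdbb$

Answer: dbccdbb$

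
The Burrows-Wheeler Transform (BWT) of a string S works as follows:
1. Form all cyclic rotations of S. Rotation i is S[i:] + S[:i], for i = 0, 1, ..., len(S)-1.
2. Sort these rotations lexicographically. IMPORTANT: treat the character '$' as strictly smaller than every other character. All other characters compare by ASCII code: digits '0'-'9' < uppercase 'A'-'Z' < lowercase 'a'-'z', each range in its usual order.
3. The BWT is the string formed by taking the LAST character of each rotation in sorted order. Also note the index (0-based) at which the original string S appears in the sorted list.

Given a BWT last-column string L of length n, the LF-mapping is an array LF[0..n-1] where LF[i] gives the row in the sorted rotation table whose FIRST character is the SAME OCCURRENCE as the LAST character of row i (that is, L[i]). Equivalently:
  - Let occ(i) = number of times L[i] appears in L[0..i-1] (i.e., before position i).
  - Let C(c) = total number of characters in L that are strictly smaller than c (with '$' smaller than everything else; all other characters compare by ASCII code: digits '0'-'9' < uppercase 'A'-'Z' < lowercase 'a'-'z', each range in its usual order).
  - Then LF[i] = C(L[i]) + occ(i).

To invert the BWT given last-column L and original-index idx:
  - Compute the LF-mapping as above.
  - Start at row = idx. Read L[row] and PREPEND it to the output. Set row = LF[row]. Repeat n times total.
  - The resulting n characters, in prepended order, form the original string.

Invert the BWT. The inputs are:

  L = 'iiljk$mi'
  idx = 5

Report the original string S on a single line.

LF mapping: 1 2 6 4 5 0 7 3
Walk LF starting at row 5, prepending L[row]:
  step 1: row=5, L[5]='$', prepend. Next row=LF[5]=0
  step 2: row=0, L[0]='i', prepend. Next row=LF[0]=1
  step 3: row=1, L[1]='i', prepend. Next row=LF[1]=2
  step 4: row=2, L[2]='l', prepend. Next row=LF[2]=6
  step 5: row=6, L[6]='m', prepend. Next row=LF[6]=7
  step 6: row=7, L[7]='i', prepend. Next row=LF[7]=3
  step 7: row=3, L[3]='j', prepend. Next row=LF[3]=4
  step 8: row=4, L[4]='k', prepend. Next row=LF[4]=5
Reversed output: kjimlii$

Answer: kjimlii$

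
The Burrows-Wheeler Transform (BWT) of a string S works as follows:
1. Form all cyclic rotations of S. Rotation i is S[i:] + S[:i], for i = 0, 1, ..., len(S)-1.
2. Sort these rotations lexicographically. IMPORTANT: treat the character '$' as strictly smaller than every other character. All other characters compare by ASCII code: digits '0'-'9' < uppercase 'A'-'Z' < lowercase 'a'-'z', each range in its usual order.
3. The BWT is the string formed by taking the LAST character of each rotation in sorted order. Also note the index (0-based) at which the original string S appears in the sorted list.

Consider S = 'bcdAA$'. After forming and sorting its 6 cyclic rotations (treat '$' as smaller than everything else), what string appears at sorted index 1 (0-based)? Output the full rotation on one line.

All 6 rotations (rotation i = S[i:]+S[:i]):
  rot[0] = bcdAA$
  rot[1] = cdAA$b
  rot[2] = dAA$bc
  rot[3] = AA$bcd
  rot[4] = A$bcdA
  rot[5] = $bcdAA
Sorted (with $ < everything):
  sorted[0] = $bcdAA
  sorted[1] = A$bcdA
  sorted[2] = AA$bcd
  sorted[3] = bcdAA$
  sorted[4] = cdAA$b
  sorted[5] = dAA$bc
sorted[1] = A$bcdA

Answer: A$bcdA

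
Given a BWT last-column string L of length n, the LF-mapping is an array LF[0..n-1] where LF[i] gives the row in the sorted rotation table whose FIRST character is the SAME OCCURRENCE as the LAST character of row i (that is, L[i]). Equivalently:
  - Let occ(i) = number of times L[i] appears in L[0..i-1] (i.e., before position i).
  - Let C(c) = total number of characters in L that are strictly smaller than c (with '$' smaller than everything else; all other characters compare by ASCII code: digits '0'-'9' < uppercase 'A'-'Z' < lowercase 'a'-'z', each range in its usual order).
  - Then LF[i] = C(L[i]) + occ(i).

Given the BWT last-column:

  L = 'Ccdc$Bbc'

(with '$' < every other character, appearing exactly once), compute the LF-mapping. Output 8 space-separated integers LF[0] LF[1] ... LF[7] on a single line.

Answer: 2 4 7 5 0 1 3 6

Derivation:
Char counts: '$':1, 'B':1, 'C':1, 'b':1, 'c':3, 'd':1
C (first-col start): C('$')=0, C('B')=1, C('C')=2, C('b')=3, C('c')=4, C('d')=7
L[0]='C': occ=0, LF[0]=C('C')+0=2+0=2
L[1]='c': occ=0, LF[1]=C('c')+0=4+0=4
L[2]='d': occ=0, LF[2]=C('d')+0=7+0=7
L[3]='c': occ=1, LF[3]=C('c')+1=4+1=5
L[4]='$': occ=0, LF[4]=C('$')+0=0+0=0
L[5]='B': occ=0, LF[5]=C('B')+0=1+0=1
L[6]='b': occ=0, LF[6]=C('b')+0=3+0=3
L[7]='c': occ=2, LF[7]=C('c')+2=4+2=6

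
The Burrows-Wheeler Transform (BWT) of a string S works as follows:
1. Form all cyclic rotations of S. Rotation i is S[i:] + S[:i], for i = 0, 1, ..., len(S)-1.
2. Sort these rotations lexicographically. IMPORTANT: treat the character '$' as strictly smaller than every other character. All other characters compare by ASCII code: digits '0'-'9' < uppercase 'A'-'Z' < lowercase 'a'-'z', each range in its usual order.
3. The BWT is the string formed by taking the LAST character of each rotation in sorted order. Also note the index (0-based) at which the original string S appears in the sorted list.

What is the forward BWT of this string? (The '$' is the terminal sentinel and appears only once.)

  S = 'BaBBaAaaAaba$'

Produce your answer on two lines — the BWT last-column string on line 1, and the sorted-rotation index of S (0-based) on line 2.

Answer: aaaaB$bBaBAAa
5

Derivation:
All 13 rotations (rotation i = S[i:]+S[:i]):
  rot[0] = BaBBaAaaAaba$
  rot[1] = aBBaAaaAaba$B
  rot[2] = BBaAaaAaba$Ba
  rot[3] = BaAaaAaba$BaB
  rot[4] = aAaaAaba$BaBB
  rot[5] = AaaAaba$BaBBa
  rot[6] = aaAaba$BaBBaA
  rot[7] = aAaba$BaBBaAa
  rot[8] = Aaba$BaBBaAaa
  rot[9] = aba$BaBBaAaaA
  rot[10] = ba$BaBBaAaaAa
  rot[11] = a$BaBBaAaaAab
  rot[12] = $BaBBaAaaAaba
Sorted (with $ < everything):
  sorted[0] = $BaBBaAaaAaba  (last char: 'a')
  sorted[1] = AaaAaba$BaBBa  (last char: 'a')
  sorted[2] = Aaba$BaBBaAaa  (last char: 'a')
  sorted[3] = BBaAaaAaba$Ba  (last char: 'a')
  sorted[4] = BaAaaAaba$BaB  (last char: 'B')
  sorted[5] = BaBBaAaaAaba$  (last char: '$')
  sorted[6] = a$BaBBaAaaAab  (last char: 'b')
  sorted[7] = aAaaAaba$BaBB  (last char: 'B')
  sorted[8] = aAaba$BaBBaAa  (last char: 'a')
  sorted[9] = aBBaAaaAaba$B  (last char: 'B')
  sorted[10] = aaAaba$BaBBaA  (last char: 'A')
  sorted[11] = aba$BaBBaAaaA  (last char: 'A')
  sorted[12] = ba$BaBBaAaaAa  (last char: 'a')
Last column: aaaaB$bBaBAAa
Original string S is at sorted index 5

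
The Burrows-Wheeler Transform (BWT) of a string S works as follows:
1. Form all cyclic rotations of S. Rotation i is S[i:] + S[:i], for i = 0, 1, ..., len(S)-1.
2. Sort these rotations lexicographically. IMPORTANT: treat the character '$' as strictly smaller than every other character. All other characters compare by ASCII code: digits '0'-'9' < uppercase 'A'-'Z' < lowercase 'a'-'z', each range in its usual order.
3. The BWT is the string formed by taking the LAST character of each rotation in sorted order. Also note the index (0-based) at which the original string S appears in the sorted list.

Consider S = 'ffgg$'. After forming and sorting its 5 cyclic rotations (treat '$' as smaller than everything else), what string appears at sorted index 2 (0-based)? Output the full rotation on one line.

All 5 rotations (rotation i = S[i:]+S[:i]):
  rot[0] = ffgg$
  rot[1] = fgg$f
  rot[2] = gg$ff
  rot[3] = g$ffg
  rot[4] = $ffgg
Sorted (with $ < everything):
  sorted[0] = $ffgg
  sorted[1] = ffgg$
  sorted[2] = fgg$f
  sorted[3] = g$ffg
  sorted[4] = gg$ff
sorted[2] = fgg$f

Answer: fgg$f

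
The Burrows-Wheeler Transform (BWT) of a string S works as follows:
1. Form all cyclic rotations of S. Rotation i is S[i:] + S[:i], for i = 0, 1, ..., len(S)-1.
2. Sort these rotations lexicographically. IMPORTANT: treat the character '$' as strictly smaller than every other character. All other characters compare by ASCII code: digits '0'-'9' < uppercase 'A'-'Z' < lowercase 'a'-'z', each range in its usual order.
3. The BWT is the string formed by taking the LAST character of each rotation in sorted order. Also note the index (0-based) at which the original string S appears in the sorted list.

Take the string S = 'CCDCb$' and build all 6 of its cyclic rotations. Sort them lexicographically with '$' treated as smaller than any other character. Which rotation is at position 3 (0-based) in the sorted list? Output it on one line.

All 6 rotations (rotation i = S[i:]+S[:i]):
  rot[0] = CCDCb$
  rot[1] = CDCb$C
  rot[2] = DCb$CC
  rot[3] = Cb$CCD
  rot[4] = b$CCDC
  rot[5] = $CCDCb
Sorted (with $ < everything):
  sorted[0] = $CCDCb
  sorted[1] = CCDCb$
  sorted[2] = CDCb$C
  sorted[3] = Cb$CCD
  sorted[4] = DCb$CC
  sorted[5] = b$CCDC
sorted[3] = Cb$CCD

Answer: Cb$CCD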